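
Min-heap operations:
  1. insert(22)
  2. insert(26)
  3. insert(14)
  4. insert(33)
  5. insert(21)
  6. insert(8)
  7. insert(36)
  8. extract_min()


insert(22) -> [22]
insert(26) -> [22, 26]
insert(14) -> [14, 26, 22]
insert(33) -> [14, 26, 22, 33]
insert(21) -> [14, 21, 22, 33, 26]
insert(8) -> [8, 21, 14, 33, 26, 22]
insert(36) -> [8, 21, 14, 33, 26, 22, 36]
extract_min()->8, [14, 21, 22, 33, 26, 36]

Final heap: [14, 21, 22, 33, 26, 36]


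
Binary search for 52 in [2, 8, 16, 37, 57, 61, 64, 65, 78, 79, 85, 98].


Step 1: lo=0, hi=11, mid=5, val=61
Step 2: lo=0, hi=4, mid=2, val=16
Step 3: lo=3, hi=4, mid=3, val=37
Step 4: lo=4, hi=4, mid=4, val=57

Not found


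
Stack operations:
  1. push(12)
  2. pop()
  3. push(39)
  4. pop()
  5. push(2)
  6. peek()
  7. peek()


push(12) -> [12]
pop()->12, []
push(39) -> [39]
pop()->39, []
push(2) -> [2]
peek()->2
peek()->2

Final stack: [2]


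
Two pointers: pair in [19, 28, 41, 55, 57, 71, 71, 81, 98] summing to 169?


lo=0(19)+hi=8(98)=117
lo=1(28)+hi=8(98)=126
lo=2(41)+hi=8(98)=139
lo=3(55)+hi=8(98)=153
lo=4(57)+hi=8(98)=155
lo=5(71)+hi=8(98)=169

Yes: 71+98=169


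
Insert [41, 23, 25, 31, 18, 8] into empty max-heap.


Insert 41: [41]
Insert 23: [41, 23]
Insert 25: [41, 23, 25]
Insert 31: [41, 31, 25, 23]
Insert 18: [41, 31, 25, 23, 18]
Insert 8: [41, 31, 25, 23, 18, 8]

Final heap: [41, 31, 25, 23, 18, 8]


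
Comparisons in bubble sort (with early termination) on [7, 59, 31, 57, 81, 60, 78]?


Algorithm: bubble sort (with early termination)
Input: [7, 59, 31, 57, 81, 60, 78]
Sorted: [7, 31, 57, 59, 60, 78, 81]

11


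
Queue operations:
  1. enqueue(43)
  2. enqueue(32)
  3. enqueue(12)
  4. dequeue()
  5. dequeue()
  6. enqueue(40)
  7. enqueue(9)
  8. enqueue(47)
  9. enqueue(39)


enqueue(43) -> [43]
enqueue(32) -> [43, 32]
enqueue(12) -> [43, 32, 12]
dequeue()->43, [32, 12]
dequeue()->32, [12]
enqueue(40) -> [12, 40]
enqueue(9) -> [12, 40, 9]
enqueue(47) -> [12, 40, 9, 47]
enqueue(39) -> [12, 40, 9, 47, 39]

Final queue: [12, 40, 9, 47, 39]


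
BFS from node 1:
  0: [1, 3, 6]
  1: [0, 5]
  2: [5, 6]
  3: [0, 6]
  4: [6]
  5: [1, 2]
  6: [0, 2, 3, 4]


Visit 1, enqueue [0, 5]
Visit 0, enqueue [3, 6]
Visit 5, enqueue [2]
Visit 3, enqueue []
Visit 6, enqueue [4]
Visit 2, enqueue []
Visit 4, enqueue []

BFS order: [1, 0, 5, 3, 6, 2, 4]


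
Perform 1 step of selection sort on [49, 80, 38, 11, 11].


Initial: [49, 80, 38, 11, 11]
Step 1: min=11 at 3
  Swap: [11, 80, 38, 49, 11]

After 1 step: [11, 80, 38, 49, 11]


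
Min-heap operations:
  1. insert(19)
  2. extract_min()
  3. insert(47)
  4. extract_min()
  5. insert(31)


insert(19) -> [19]
extract_min()->19, []
insert(47) -> [47]
extract_min()->47, []
insert(31) -> [31]

Final heap: [31]


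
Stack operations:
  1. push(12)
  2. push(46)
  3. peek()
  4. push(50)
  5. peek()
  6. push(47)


push(12) -> [12]
push(46) -> [12, 46]
peek()->46
push(50) -> [12, 46, 50]
peek()->50
push(47) -> [12, 46, 50, 47]

Final stack: [12, 46, 50, 47]


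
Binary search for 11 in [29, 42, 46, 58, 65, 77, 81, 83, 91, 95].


Step 1: lo=0, hi=9, mid=4, val=65
Step 2: lo=0, hi=3, mid=1, val=42
Step 3: lo=0, hi=0, mid=0, val=29

Not found


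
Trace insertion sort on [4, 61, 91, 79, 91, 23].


Initial: [4, 61, 91, 79, 91, 23]
Insert 61: [4, 61, 91, 79, 91, 23]
Insert 91: [4, 61, 91, 79, 91, 23]
Insert 79: [4, 61, 79, 91, 91, 23]
Insert 91: [4, 61, 79, 91, 91, 23]
Insert 23: [4, 23, 61, 79, 91, 91]

Sorted: [4, 23, 61, 79, 91, 91]


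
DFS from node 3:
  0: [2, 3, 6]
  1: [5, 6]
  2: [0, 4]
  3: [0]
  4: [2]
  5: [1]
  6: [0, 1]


Visit 3, push [0]
Visit 0, push [6, 2]
Visit 2, push [4]
Visit 4, push []
Visit 6, push [1]
Visit 1, push [5]
Visit 5, push []

DFS order: [3, 0, 2, 4, 6, 1, 5]


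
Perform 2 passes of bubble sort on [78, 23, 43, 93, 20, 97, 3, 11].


Initial: [78, 23, 43, 93, 20, 97, 3, 11]
Pass 1: [23, 43, 78, 20, 93, 3, 11, 97] (5 swaps)
Pass 2: [23, 43, 20, 78, 3, 11, 93, 97] (3 swaps)

After 2 passes: [23, 43, 20, 78, 3, 11, 93, 97]


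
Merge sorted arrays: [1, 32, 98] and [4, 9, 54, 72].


Take 1 from A
Take 4 from B
Take 9 from B
Take 32 from A
Take 54 from B
Take 72 from B

Merged: [1, 4, 9, 32, 54, 72, 98]


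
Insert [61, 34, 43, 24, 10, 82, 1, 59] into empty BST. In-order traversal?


Insert 61: root
Insert 34: L from 61
Insert 43: L from 61 -> R from 34
Insert 24: L from 61 -> L from 34
Insert 10: L from 61 -> L from 34 -> L from 24
Insert 82: R from 61
Insert 1: L from 61 -> L from 34 -> L from 24 -> L from 10
Insert 59: L from 61 -> R from 34 -> R from 43

In-order: [1, 10, 24, 34, 43, 59, 61, 82]


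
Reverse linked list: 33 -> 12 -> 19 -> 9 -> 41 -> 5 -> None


Step 1: curr=33, set curr.next=prev(None) | reversed so far: 33
Step 2: curr=12, set curr.next=prev(33) | reversed so far: 12 -> 33
Step 3: curr=19, set curr.next=prev(12) | reversed so far: 19 -> 12 -> 33
Step 4: curr=9, set curr.next=prev(19) | reversed so far: 9 -> 19 -> 12 -> 33
Step 5: curr=41, set curr.next=prev(9) | reversed so far: 41 -> 9 -> 19 -> 12 -> 33
Step 6: curr=5, set curr.next=prev(41) | reversed so far: 5 -> 41 -> 9 -> 19 -> 12 -> 33

5 -> 41 -> 9 -> 19 -> 12 -> 33 -> None


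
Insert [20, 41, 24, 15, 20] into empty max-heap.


Insert 20: [20]
Insert 41: [41, 20]
Insert 24: [41, 20, 24]
Insert 15: [41, 20, 24, 15]
Insert 20: [41, 20, 24, 15, 20]

Final heap: [41, 20, 24, 15, 20]


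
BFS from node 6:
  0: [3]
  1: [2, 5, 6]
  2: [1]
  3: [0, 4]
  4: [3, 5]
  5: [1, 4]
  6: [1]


Visit 6, enqueue [1]
Visit 1, enqueue [2, 5]
Visit 2, enqueue []
Visit 5, enqueue [4]
Visit 4, enqueue [3]
Visit 3, enqueue [0]
Visit 0, enqueue []

BFS order: [6, 1, 2, 5, 4, 3, 0]


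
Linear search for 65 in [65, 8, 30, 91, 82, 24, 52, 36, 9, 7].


i=0: 65==65 found!

Found at 0, 1 comps


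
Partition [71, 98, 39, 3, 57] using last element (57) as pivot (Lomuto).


Pivot: 57
  39 <= 57: swap -> [39, 98, 71, 3, 57]
  3 <= 57: swap -> [39, 3, 71, 98, 57]
Place pivot at 2: [39, 3, 57, 98, 71]

Partitioned: [39, 3, 57, 98, 71]


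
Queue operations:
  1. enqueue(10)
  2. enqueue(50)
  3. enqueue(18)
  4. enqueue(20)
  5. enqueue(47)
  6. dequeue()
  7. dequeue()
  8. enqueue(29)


enqueue(10) -> [10]
enqueue(50) -> [10, 50]
enqueue(18) -> [10, 50, 18]
enqueue(20) -> [10, 50, 18, 20]
enqueue(47) -> [10, 50, 18, 20, 47]
dequeue()->10, [50, 18, 20, 47]
dequeue()->50, [18, 20, 47]
enqueue(29) -> [18, 20, 47, 29]

Final queue: [18, 20, 47, 29]


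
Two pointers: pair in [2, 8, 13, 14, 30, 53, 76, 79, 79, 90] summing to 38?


lo=0(2)+hi=9(90)=92
lo=0(2)+hi=8(79)=81
lo=0(2)+hi=7(79)=81
lo=0(2)+hi=6(76)=78
lo=0(2)+hi=5(53)=55
lo=0(2)+hi=4(30)=32
lo=1(8)+hi=4(30)=38

Yes: 8+30=38


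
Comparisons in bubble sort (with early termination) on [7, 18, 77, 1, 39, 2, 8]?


Algorithm: bubble sort (with early termination)
Input: [7, 18, 77, 1, 39, 2, 8]
Sorted: [1, 2, 7, 8, 18, 39, 77]

20


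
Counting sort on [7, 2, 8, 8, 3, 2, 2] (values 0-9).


Input: [7, 2, 8, 8, 3, 2, 2]
Counts: [0, 0, 3, 1, 0, 0, 0, 1, 2, 0]

Sorted: [2, 2, 2, 3, 7, 8, 8]


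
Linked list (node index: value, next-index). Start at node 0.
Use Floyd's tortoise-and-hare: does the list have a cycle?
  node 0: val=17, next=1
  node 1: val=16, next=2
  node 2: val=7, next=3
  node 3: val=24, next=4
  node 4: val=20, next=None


Floyd's tortoise (slow, +1) and hare (fast, +2):
  init: slow=0, fast=0
  step 1: slow=1, fast=2
  step 2: slow=2, fast=4
  step 3: fast -> None, no cycle

Cycle: no


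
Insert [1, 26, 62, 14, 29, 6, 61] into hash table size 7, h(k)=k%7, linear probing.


Insert 1: h=1 -> slot 1
Insert 26: h=5 -> slot 5
Insert 62: h=6 -> slot 6
Insert 14: h=0 -> slot 0
Insert 29: h=1, 1 probes -> slot 2
Insert 6: h=6, 4 probes -> slot 3
Insert 61: h=5, 6 probes -> slot 4

Table: [14, 1, 29, 6, 61, 26, 62]


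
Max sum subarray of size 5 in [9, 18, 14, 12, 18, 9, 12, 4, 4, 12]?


[0:5]: 71
[1:6]: 71
[2:7]: 65
[3:8]: 55
[4:9]: 47
[5:10]: 41

Max: 71 at [0:5]


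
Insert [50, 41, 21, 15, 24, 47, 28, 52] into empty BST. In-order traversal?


Insert 50: root
Insert 41: L from 50
Insert 21: L from 50 -> L from 41
Insert 15: L from 50 -> L from 41 -> L from 21
Insert 24: L from 50 -> L from 41 -> R from 21
Insert 47: L from 50 -> R from 41
Insert 28: L from 50 -> L from 41 -> R from 21 -> R from 24
Insert 52: R from 50

In-order: [15, 21, 24, 28, 41, 47, 50, 52]


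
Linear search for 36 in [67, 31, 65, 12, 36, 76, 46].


i=0: 67!=36
i=1: 31!=36
i=2: 65!=36
i=3: 12!=36
i=4: 36==36 found!

Found at 4, 5 comps


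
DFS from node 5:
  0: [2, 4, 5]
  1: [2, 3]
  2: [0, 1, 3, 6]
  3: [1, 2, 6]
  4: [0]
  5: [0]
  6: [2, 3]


Visit 5, push [0]
Visit 0, push [4, 2]
Visit 2, push [6, 3, 1]
Visit 1, push [3]
Visit 3, push [6]
Visit 6, push []
Visit 4, push []

DFS order: [5, 0, 2, 1, 3, 6, 4]


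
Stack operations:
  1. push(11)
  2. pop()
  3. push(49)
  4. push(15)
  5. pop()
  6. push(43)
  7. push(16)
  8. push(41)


push(11) -> [11]
pop()->11, []
push(49) -> [49]
push(15) -> [49, 15]
pop()->15, [49]
push(43) -> [49, 43]
push(16) -> [49, 43, 16]
push(41) -> [49, 43, 16, 41]

Final stack: [49, 43, 16, 41]


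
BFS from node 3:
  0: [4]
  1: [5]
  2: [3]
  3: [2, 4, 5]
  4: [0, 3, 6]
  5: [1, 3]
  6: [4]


Visit 3, enqueue [2, 4, 5]
Visit 2, enqueue []
Visit 4, enqueue [0, 6]
Visit 5, enqueue [1]
Visit 0, enqueue []
Visit 6, enqueue []
Visit 1, enqueue []

BFS order: [3, 2, 4, 5, 0, 6, 1]


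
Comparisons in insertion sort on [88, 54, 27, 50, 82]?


Algorithm: insertion sort
Input: [88, 54, 27, 50, 82]
Sorted: [27, 50, 54, 82, 88]

8


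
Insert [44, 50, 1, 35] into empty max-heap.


Insert 44: [44]
Insert 50: [50, 44]
Insert 1: [50, 44, 1]
Insert 35: [50, 44, 1, 35]

Final heap: [50, 44, 1, 35]


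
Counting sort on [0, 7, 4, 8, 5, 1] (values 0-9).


Input: [0, 7, 4, 8, 5, 1]
Counts: [1, 1, 0, 0, 1, 1, 0, 1, 1, 0]

Sorted: [0, 1, 4, 5, 7, 8]


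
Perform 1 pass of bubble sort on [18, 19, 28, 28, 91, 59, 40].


Initial: [18, 19, 28, 28, 91, 59, 40]
Pass 1: [18, 19, 28, 28, 59, 40, 91] (2 swaps)

After 1 pass: [18, 19, 28, 28, 59, 40, 91]


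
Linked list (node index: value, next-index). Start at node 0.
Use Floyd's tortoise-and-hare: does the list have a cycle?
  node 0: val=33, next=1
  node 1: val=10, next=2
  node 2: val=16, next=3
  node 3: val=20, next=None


Floyd's tortoise (slow, +1) and hare (fast, +2):
  init: slow=0, fast=0
  step 1: slow=1, fast=2
  step 2: fast 2->3->None, no cycle

Cycle: no


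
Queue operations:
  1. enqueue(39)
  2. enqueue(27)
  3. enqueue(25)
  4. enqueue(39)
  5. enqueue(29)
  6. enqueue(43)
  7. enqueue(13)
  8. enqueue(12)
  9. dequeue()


enqueue(39) -> [39]
enqueue(27) -> [39, 27]
enqueue(25) -> [39, 27, 25]
enqueue(39) -> [39, 27, 25, 39]
enqueue(29) -> [39, 27, 25, 39, 29]
enqueue(43) -> [39, 27, 25, 39, 29, 43]
enqueue(13) -> [39, 27, 25, 39, 29, 43, 13]
enqueue(12) -> [39, 27, 25, 39, 29, 43, 13, 12]
dequeue()->39, [27, 25, 39, 29, 43, 13, 12]

Final queue: [27, 25, 39, 29, 43, 13, 12]


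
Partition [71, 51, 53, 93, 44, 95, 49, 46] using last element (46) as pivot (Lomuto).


Pivot: 46
  44 <= 46: swap -> [44, 51, 53, 93, 71, 95, 49, 46]
Place pivot at 1: [44, 46, 53, 93, 71, 95, 49, 51]

Partitioned: [44, 46, 53, 93, 71, 95, 49, 51]


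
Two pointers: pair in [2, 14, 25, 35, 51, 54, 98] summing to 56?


lo=0(2)+hi=6(98)=100
lo=0(2)+hi=5(54)=56

Yes: 2+54=56


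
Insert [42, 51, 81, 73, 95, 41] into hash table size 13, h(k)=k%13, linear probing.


Insert 42: h=3 -> slot 3
Insert 51: h=12 -> slot 12
Insert 81: h=3, 1 probes -> slot 4
Insert 73: h=8 -> slot 8
Insert 95: h=4, 1 probes -> slot 5
Insert 41: h=2 -> slot 2

Table: [None, None, 41, 42, 81, 95, None, None, 73, None, None, None, 51]


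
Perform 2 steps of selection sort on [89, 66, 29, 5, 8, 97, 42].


Initial: [89, 66, 29, 5, 8, 97, 42]
Step 1: min=5 at 3
  Swap: [5, 66, 29, 89, 8, 97, 42]
Step 2: min=8 at 4
  Swap: [5, 8, 29, 89, 66, 97, 42]

After 2 steps: [5, 8, 29, 89, 66, 97, 42]


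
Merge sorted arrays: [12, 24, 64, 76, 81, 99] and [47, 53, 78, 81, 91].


Take 12 from A
Take 24 from A
Take 47 from B
Take 53 from B
Take 64 from A
Take 76 from A
Take 78 from B
Take 81 from A
Take 81 from B
Take 91 from B

Merged: [12, 24, 47, 53, 64, 76, 78, 81, 81, 91, 99]


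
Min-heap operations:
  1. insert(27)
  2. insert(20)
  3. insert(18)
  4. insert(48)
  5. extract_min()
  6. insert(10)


insert(27) -> [27]
insert(20) -> [20, 27]
insert(18) -> [18, 27, 20]
insert(48) -> [18, 27, 20, 48]
extract_min()->18, [20, 27, 48]
insert(10) -> [10, 20, 48, 27]

Final heap: [10, 20, 48, 27]


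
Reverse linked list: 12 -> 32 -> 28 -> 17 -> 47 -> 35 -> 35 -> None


Step 1: curr=12, set curr.next=prev(None) | reversed so far: 12
Step 2: curr=32, set curr.next=prev(12) | reversed so far: 32 -> 12
Step 3: curr=28, set curr.next=prev(32) | reversed so far: 28 -> 32 -> 12
Step 4: curr=17, set curr.next=prev(28) | reversed so far: 17 -> 28 -> 32 -> 12
Step 5: curr=47, set curr.next=prev(17) | reversed so far: 47 -> 17 -> 28 -> 32 -> 12
Step 6: curr=35, set curr.next=prev(47) | reversed so far: 35 -> 47 -> 17 -> 28 -> 32 -> 12
Step 7: curr=35, set curr.next=prev(35) | reversed so far: 35 -> 35 -> 47 -> 17 -> 28 -> 32 -> 12

35 -> 35 -> 47 -> 17 -> 28 -> 32 -> 12 -> None


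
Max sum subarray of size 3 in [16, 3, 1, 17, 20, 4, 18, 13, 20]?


[0:3]: 20
[1:4]: 21
[2:5]: 38
[3:6]: 41
[4:7]: 42
[5:8]: 35
[6:9]: 51

Max: 51 at [6:9]


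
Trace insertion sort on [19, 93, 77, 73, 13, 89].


Initial: [19, 93, 77, 73, 13, 89]
Insert 93: [19, 93, 77, 73, 13, 89]
Insert 77: [19, 77, 93, 73, 13, 89]
Insert 73: [19, 73, 77, 93, 13, 89]
Insert 13: [13, 19, 73, 77, 93, 89]
Insert 89: [13, 19, 73, 77, 89, 93]

Sorted: [13, 19, 73, 77, 89, 93]


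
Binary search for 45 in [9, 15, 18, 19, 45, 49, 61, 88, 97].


Step 1: lo=0, hi=8, mid=4, val=45

Found at index 4


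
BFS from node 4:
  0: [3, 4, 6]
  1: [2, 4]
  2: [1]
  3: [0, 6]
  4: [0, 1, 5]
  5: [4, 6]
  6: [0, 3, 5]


Visit 4, enqueue [0, 1, 5]
Visit 0, enqueue [3, 6]
Visit 1, enqueue [2]
Visit 5, enqueue []
Visit 3, enqueue []
Visit 6, enqueue []
Visit 2, enqueue []

BFS order: [4, 0, 1, 5, 3, 6, 2]


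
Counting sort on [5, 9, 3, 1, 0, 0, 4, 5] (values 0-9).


Input: [5, 9, 3, 1, 0, 0, 4, 5]
Counts: [2, 1, 0, 1, 1, 2, 0, 0, 0, 1]

Sorted: [0, 0, 1, 3, 4, 5, 5, 9]


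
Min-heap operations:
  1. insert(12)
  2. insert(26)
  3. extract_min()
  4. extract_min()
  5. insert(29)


insert(12) -> [12]
insert(26) -> [12, 26]
extract_min()->12, [26]
extract_min()->26, []
insert(29) -> [29]

Final heap: [29]


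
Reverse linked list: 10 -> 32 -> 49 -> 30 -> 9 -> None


Step 1: curr=10, set curr.next=prev(None) | reversed so far: 10
Step 2: curr=32, set curr.next=prev(10) | reversed so far: 32 -> 10
Step 3: curr=49, set curr.next=prev(32) | reversed so far: 49 -> 32 -> 10
Step 4: curr=30, set curr.next=prev(49) | reversed so far: 30 -> 49 -> 32 -> 10
Step 5: curr=9, set curr.next=prev(30) | reversed so far: 9 -> 30 -> 49 -> 32 -> 10

9 -> 30 -> 49 -> 32 -> 10 -> None


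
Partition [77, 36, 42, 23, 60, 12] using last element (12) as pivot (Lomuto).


Pivot: 12
Place pivot at 0: [12, 36, 42, 23, 60, 77]

Partitioned: [12, 36, 42, 23, 60, 77]


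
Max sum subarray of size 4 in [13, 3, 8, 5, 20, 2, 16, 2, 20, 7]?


[0:4]: 29
[1:5]: 36
[2:6]: 35
[3:7]: 43
[4:8]: 40
[5:9]: 40
[6:10]: 45

Max: 45 at [6:10]


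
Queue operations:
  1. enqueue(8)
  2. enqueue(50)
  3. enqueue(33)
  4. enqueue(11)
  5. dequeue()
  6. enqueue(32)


enqueue(8) -> [8]
enqueue(50) -> [8, 50]
enqueue(33) -> [8, 50, 33]
enqueue(11) -> [8, 50, 33, 11]
dequeue()->8, [50, 33, 11]
enqueue(32) -> [50, 33, 11, 32]

Final queue: [50, 33, 11, 32]


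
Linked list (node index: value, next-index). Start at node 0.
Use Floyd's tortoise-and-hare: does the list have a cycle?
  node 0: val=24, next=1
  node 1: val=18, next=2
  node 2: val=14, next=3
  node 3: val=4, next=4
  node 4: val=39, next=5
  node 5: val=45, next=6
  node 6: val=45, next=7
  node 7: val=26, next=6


Floyd's tortoise (slow, +1) and hare (fast, +2):
  init: slow=0, fast=0
  step 1: slow=1, fast=2
  step 2: slow=2, fast=4
  step 3: slow=3, fast=6
  step 4: slow=4, fast=6
  step 5: slow=5, fast=6
  step 6: slow=6, fast=6
  slow == fast at node 6: cycle detected

Cycle: yes


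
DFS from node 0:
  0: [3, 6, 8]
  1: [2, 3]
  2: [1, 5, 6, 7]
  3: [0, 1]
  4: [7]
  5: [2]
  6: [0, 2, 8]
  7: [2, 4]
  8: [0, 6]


Visit 0, push [8, 6, 3]
Visit 3, push [1]
Visit 1, push [2]
Visit 2, push [7, 6, 5]
Visit 5, push []
Visit 6, push [8]
Visit 8, push []
Visit 7, push [4]
Visit 4, push []

DFS order: [0, 3, 1, 2, 5, 6, 8, 7, 4]


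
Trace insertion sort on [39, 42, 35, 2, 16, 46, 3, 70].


Initial: [39, 42, 35, 2, 16, 46, 3, 70]
Insert 42: [39, 42, 35, 2, 16, 46, 3, 70]
Insert 35: [35, 39, 42, 2, 16, 46, 3, 70]
Insert 2: [2, 35, 39, 42, 16, 46, 3, 70]
Insert 16: [2, 16, 35, 39, 42, 46, 3, 70]
Insert 46: [2, 16, 35, 39, 42, 46, 3, 70]
Insert 3: [2, 3, 16, 35, 39, 42, 46, 70]
Insert 70: [2, 3, 16, 35, 39, 42, 46, 70]

Sorted: [2, 3, 16, 35, 39, 42, 46, 70]


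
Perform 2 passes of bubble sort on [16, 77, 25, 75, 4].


Initial: [16, 77, 25, 75, 4]
Pass 1: [16, 25, 75, 4, 77] (3 swaps)
Pass 2: [16, 25, 4, 75, 77] (1 swaps)

After 2 passes: [16, 25, 4, 75, 77]


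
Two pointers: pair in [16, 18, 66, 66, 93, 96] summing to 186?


lo=0(16)+hi=5(96)=112
lo=1(18)+hi=5(96)=114
lo=2(66)+hi=5(96)=162
lo=3(66)+hi=5(96)=162
lo=4(93)+hi=5(96)=189

No pair found


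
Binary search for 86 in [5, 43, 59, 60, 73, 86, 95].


Step 1: lo=0, hi=6, mid=3, val=60
Step 2: lo=4, hi=6, mid=5, val=86

Found at index 5


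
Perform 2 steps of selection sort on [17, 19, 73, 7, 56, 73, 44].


Initial: [17, 19, 73, 7, 56, 73, 44]
Step 1: min=7 at 3
  Swap: [7, 19, 73, 17, 56, 73, 44]
Step 2: min=17 at 3
  Swap: [7, 17, 73, 19, 56, 73, 44]

After 2 steps: [7, 17, 73, 19, 56, 73, 44]


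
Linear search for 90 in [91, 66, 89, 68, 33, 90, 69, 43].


i=0: 91!=90
i=1: 66!=90
i=2: 89!=90
i=3: 68!=90
i=4: 33!=90
i=5: 90==90 found!

Found at 5, 6 comps


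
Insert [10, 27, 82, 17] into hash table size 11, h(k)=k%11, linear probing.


Insert 10: h=10 -> slot 10
Insert 27: h=5 -> slot 5
Insert 82: h=5, 1 probes -> slot 6
Insert 17: h=6, 1 probes -> slot 7

Table: [None, None, None, None, None, 27, 82, 17, None, None, 10]


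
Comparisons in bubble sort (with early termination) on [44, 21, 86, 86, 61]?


Algorithm: bubble sort (with early termination)
Input: [44, 21, 86, 86, 61]
Sorted: [21, 44, 61, 86, 86]

9


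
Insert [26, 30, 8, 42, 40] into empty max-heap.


Insert 26: [26]
Insert 30: [30, 26]
Insert 8: [30, 26, 8]
Insert 42: [42, 30, 8, 26]
Insert 40: [42, 40, 8, 26, 30]

Final heap: [42, 40, 8, 26, 30]


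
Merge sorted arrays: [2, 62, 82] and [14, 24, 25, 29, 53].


Take 2 from A
Take 14 from B
Take 24 from B
Take 25 from B
Take 29 from B
Take 53 from B

Merged: [2, 14, 24, 25, 29, 53, 62, 82]


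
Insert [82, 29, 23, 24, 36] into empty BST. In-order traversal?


Insert 82: root
Insert 29: L from 82
Insert 23: L from 82 -> L from 29
Insert 24: L from 82 -> L from 29 -> R from 23
Insert 36: L from 82 -> R from 29

In-order: [23, 24, 29, 36, 82]


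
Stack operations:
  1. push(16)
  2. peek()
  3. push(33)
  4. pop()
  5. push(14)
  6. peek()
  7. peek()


push(16) -> [16]
peek()->16
push(33) -> [16, 33]
pop()->33, [16]
push(14) -> [16, 14]
peek()->14
peek()->14

Final stack: [16, 14]


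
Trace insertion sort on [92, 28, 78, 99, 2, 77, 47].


Initial: [92, 28, 78, 99, 2, 77, 47]
Insert 28: [28, 92, 78, 99, 2, 77, 47]
Insert 78: [28, 78, 92, 99, 2, 77, 47]
Insert 99: [28, 78, 92, 99, 2, 77, 47]
Insert 2: [2, 28, 78, 92, 99, 77, 47]
Insert 77: [2, 28, 77, 78, 92, 99, 47]
Insert 47: [2, 28, 47, 77, 78, 92, 99]

Sorted: [2, 28, 47, 77, 78, 92, 99]


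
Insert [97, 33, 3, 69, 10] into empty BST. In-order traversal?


Insert 97: root
Insert 33: L from 97
Insert 3: L from 97 -> L from 33
Insert 69: L from 97 -> R from 33
Insert 10: L from 97 -> L from 33 -> R from 3

In-order: [3, 10, 33, 69, 97]


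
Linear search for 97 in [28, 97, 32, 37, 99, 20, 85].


i=0: 28!=97
i=1: 97==97 found!

Found at 1, 2 comps


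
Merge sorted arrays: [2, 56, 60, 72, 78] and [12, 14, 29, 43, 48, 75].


Take 2 from A
Take 12 from B
Take 14 from B
Take 29 from B
Take 43 from B
Take 48 from B
Take 56 from A
Take 60 from A
Take 72 from A
Take 75 from B

Merged: [2, 12, 14, 29, 43, 48, 56, 60, 72, 75, 78]


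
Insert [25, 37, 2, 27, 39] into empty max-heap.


Insert 25: [25]
Insert 37: [37, 25]
Insert 2: [37, 25, 2]
Insert 27: [37, 27, 2, 25]
Insert 39: [39, 37, 2, 25, 27]

Final heap: [39, 37, 2, 25, 27]


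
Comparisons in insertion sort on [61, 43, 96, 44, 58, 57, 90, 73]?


Algorithm: insertion sort
Input: [61, 43, 96, 44, 58, 57, 90, 73]
Sorted: [43, 44, 57, 58, 61, 73, 90, 96]

17


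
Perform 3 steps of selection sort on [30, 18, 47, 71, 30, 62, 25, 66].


Initial: [30, 18, 47, 71, 30, 62, 25, 66]
Step 1: min=18 at 1
  Swap: [18, 30, 47, 71, 30, 62, 25, 66]
Step 2: min=25 at 6
  Swap: [18, 25, 47, 71, 30, 62, 30, 66]
Step 3: min=30 at 4
  Swap: [18, 25, 30, 71, 47, 62, 30, 66]

After 3 steps: [18, 25, 30, 71, 47, 62, 30, 66]


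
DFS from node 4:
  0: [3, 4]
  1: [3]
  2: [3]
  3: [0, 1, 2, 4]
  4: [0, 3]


Visit 4, push [3, 0]
Visit 0, push [3]
Visit 3, push [2, 1]
Visit 1, push []
Visit 2, push []

DFS order: [4, 0, 3, 1, 2]


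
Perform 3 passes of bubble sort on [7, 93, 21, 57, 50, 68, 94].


Initial: [7, 93, 21, 57, 50, 68, 94]
Pass 1: [7, 21, 57, 50, 68, 93, 94] (4 swaps)
Pass 2: [7, 21, 50, 57, 68, 93, 94] (1 swaps)
Pass 3: [7, 21, 50, 57, 68, 93, 94] (0 swaps)

After 3 passes: [7, 21, 50, 57, 68, 93, 94]


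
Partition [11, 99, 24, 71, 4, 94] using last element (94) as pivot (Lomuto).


Pivot: 94
  11 <= 94: advance i (no swap)
  24 <= 94: swap -> [11, 24, 99, 71, 4, 94]
  71 <= 94: swap -> [11, 24, 71, 99, 4, 94]
  4 <= 94: swap -> [11, 24, 71, 4, 99, 94]
Place pivot at 4: [11, 24, 71, 4, 94, 99]

Partitioned: [11, 24, 71, 4, 94, 99]


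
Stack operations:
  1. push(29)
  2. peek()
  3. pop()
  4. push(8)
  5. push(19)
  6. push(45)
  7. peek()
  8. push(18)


push(29) -> [29]
peek()->29
pop()->29, []
push(8) -> [8]
push(19) -> [8, 19]
push(45) -> [8, 19, 45]
peek()->45
push(18) -> [8, 19, 45, 18]

Final stack: [8, 19, 45, 18]


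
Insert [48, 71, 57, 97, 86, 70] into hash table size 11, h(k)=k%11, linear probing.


Insert 48: h=4 -> slot 4
Insert 71: h=5 -> slot 5
Insert 57: h=2 -> slot 2
Insert 97: h=9 -> slot 9
Insert 86: h=9, 1 probes -> slot 10
Insert 70: h=4, 2 probes -> slot 6

Table: [None, None, 57, None, 48, 71, 70, None, None, 97, 86]


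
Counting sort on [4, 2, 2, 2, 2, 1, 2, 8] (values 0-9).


Input: [4, 2, 2, 2, 2, 1, 2, 8]
Counts: [0, 1, 5, 0, 1, 0, 0, 0, 1, 0]

Sorted: [1, 2, 2, 2, 2, 2, 4, 8]


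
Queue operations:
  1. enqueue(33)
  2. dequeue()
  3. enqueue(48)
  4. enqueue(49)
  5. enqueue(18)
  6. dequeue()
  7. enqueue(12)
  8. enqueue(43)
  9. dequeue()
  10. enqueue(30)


enqueue(33) -> [33]
dequeue()->33, []
enqueue(48) -> [48]
enqueue(49) -> [48, 49]
enqueue(18) -> [48, 49, 18]
dequeue()->48, [49, 18]
enqueue(12) -> [49, 18, 12]
enqueue(43) -> [49, 18, 12, 43]
dequeue()->49, [18, 12, 43]
enqueue(30) -> [18, 12, 43, 30]

Final queue: [18, 12, 43, 30]


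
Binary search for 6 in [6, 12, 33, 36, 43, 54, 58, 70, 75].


Step 1: lo=0, hi=8, mid=4, val=43
Step 2: lo=0, hi=3, mid=1, val=12
Step 3: lo=0, hi=0, mid=0, val=6

Found at index 0


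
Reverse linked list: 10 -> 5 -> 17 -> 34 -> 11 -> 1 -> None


Step 1: curr=10, set curr.next=prev(None) | reversed so far: 10
Step 2: curr=5, set curr.next=prev(10) | reversed so far: 5 -> 10
Step 3: curr=17, set curr.next=prev(5) | reversed so far: 17 -> 5 -> 10
Step 4: curr=34, set curr.next=prev(17) | reversed so far: 34 -> 17 -> 5 -> 10
Step 5: curr=11, set curr.next=prev(34) | reversed so far: 11 -> 34 -> 17 -> 5 -> 10
Step 6: curr=1, set curr.next=prev(11) | reversed so far: 1 -> 11 -> 34 -> 17 -> 5 -> 10

1 -> 11 -> 34 -> 17 -> 5 -> 10 -> None


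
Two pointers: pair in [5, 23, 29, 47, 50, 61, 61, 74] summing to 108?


lo=0(5)+hi=7(74)=79
lo=1(23)+hi=7(74)=97
lo=2(29)+hi=7(74)=103
lo=3(47)+hi=7(74)=121
lo=3(47)+hi=6(61)=108

Yes: 47+61=108


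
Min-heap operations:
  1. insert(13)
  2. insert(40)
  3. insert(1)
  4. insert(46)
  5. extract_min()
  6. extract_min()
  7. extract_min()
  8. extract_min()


insert(13) -> [13]
insert(40) -> [13, 40]
insert(1) -> [1, 40, 13]
insert(46) -> [1, 40, 13, 46]
extract_min()->1, [13, 40, 46]
extract_min()->13, [40, 46]
extract_min()->40, [46]
extract_min()->46, []

Final heap: []


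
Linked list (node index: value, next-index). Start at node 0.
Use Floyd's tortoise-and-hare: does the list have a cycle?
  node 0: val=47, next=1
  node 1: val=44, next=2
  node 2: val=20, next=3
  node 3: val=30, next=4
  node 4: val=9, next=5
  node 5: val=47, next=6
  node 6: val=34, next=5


Floyd's tortoise (slow, +1) and hare (fast, +2):
  init: slow=0, fast=0
  step 1: slow=1, fast=2
  step 2: slow=2, fast=4
  step 3: slow=3, fast=6
  step 4: slow=4, fast=6
  step 5: slow=5, fast=6
  step 6: slow=6, fast=6
  slow == fast at node 6: cycle detected

Cycle: yes


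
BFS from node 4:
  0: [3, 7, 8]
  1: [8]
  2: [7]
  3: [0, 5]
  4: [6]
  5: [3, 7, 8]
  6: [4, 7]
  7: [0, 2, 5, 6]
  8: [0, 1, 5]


Visit 4, enqueue [6]
Visit 6, enqueue [7]
Visit 7, enqueue [0, 2, 5]
Visit 0, enqueue [3, 8]
Visit 2, enqueue []
Visit 5, enqueue []
Visit 3, enqueue []
Visit 8, enqueue [1]
Visit 1, enqueue []

BFS order: [4, 6, 7, 0, 2, 5, 3, 8, 1]


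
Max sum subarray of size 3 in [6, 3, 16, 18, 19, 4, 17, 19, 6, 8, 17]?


[0:3]: 25
[1:4]: 37
[2:5]: 53
[3:6]: 41
[4:7]: 40
[5:8]: 40
[6:9]: 42
[7:10]: 33
[8:11]: 31

Max: 53 at [2:5]


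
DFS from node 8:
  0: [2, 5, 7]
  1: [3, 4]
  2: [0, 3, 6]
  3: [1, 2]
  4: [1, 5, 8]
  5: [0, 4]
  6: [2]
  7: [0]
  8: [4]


Visit 8, push [4]
Visit 4, push [5, 1]
Visit 1, push [3]
Visit 3, push [2]
Visit 2, push [6, 0]
Visit 0, push [7, 5]
Visit 5, push []
Visit 7, push []
Visit 6, push []

DFS order: [8, 4, 1, 3, 2, 0, 5, 7, 6]


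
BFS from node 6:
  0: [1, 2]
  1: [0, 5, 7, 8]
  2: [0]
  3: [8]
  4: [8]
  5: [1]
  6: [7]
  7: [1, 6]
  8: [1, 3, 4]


Visit 6, enqueue [7]
Visit 7, enqueue [1]
Visit 1, enqueue [0, 5, 8]
Visit 0, enqueue [2]
Visit 5, enqueue []
Visit 8, enqueue [3, 4]
Visit 2, enqueue []
Visit 3, enqueue []
Visit 4, enqueue []

BFS order: [6, 7, 1, 0, 5, 8, 2, 3, 4]


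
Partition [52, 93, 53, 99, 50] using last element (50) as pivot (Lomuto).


Pivot: 50
Place pivot at 0: [50, 93, 53, 99, 52]

Partitioned: [50, 93, 53, 99, 52]


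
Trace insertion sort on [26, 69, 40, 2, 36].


Initial: [26, 69, 40, 2, 36]
Insert 69: [26, 69, 40, 2, 36]
Insert 40: [26, 40, 69, 2, 36]
Insert 2: [2, 26, 40, 69, 36]
Insert 36: [2, 26, 36, 40, 69]

Sorted: [2, 26, 36, 40, 69]


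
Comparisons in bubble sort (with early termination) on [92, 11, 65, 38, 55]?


Algorithm: bubble sort (with early termination)
Input: [92, 11, 65, 38, 55]
Sorted: [11, 38, 55, 65, 92]

9


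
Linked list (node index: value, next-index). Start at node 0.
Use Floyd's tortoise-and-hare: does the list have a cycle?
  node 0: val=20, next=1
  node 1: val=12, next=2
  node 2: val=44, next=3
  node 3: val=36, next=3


Floyd's tortoise (slow, +1) and hare (fast, +2):
  init: slow=0, fast=0
  step 1: slow=1, fast=2
  step 2: slow=2, fast=3
  step 3: slow=3, fast=3
  slow == fast at node 3: cycle detected

Cycle: yes


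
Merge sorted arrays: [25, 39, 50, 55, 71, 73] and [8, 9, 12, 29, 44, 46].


Take 8 from B
Take 9 from B
Take 12 from B
Take 25 from A
Take 29 from B
Take 39 from A
Take 44 from B
Take 46 from B

Merged: [8, 9, 12, 25, 29, 39, 44, 46, 50, 55, 71, 73]


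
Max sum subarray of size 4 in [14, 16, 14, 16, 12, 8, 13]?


[0:4]: 60
[1:5]: 58
[2:6]: 50
[3:7]: 49

Max: 60 at [0:4]


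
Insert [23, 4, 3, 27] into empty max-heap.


Insert 23: [23]
Insert 4: [23, 4]
Insert 3: [23, 4, 3]
Insert 27: [27, 23, 3, 4]

Final heap: [27, 23, 3, 4]


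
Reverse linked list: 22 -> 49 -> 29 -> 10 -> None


Step 1: curr=22, set curr.next=prev(None) | reversed so far: 22
Step 2: curr=49, set curr.next=prev(22) | reversed so far: 49 -> 22
Step 3: curr=29, set curr.next=prev(49) | reversed so far: 29 -> 49 -> 22
Step 4: curr=10, set curr.next=prev(29) | reversed so far: 10 -> 29 -> 49 -> 22

10 -> 29 -> 49 -> 22 -> None


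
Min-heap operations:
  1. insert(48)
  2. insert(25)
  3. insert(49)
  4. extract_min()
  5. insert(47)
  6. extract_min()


insert(48) -> [48]
insert(25) -> [25, 48]
insert(49) -> [25, 48, 49]
extract_min()->25, [48, 49]
insert(47) -> [47, 49, 48]
extract_min()->47, [48, 49]

Final heap: [48, 49]


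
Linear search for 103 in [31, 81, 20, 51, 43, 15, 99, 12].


i=0: 31!=103
i=1: 81!=103
i=2: 20!=103
i=3: 51!=103
i=4: 43!=103
i=5: 15!=103
i=6: 99!=103
i=7: 12!=103

Not found, 8 comps


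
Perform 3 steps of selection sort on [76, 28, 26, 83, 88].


Initial: [76, 28, 26, 83, 88]
Step 1: min=26 at 2
  Swap: [26, 28, 76, 83, 88]
Step 2: min=28 at 1
  Swap: [26, 28, 76, 83, 88]
Step 3: min=76 at 2
  Swap: [26, 28, 76, 83, 88]

After 3 steps: [26, 28, 76, 83, 88]


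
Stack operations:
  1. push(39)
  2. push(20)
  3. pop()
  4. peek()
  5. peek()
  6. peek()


push(39) -> [39]
push(20) -> [39, 20]
pop()->20, [39]
peek()->39
peek()->39
peek()->39

Final stack: [39]


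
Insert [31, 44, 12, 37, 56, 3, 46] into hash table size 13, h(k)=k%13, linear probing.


Insert 31: h=5 -> slot 5
Insert 44: h=5, 1 probes -> slot 6
Insert 12: h=12 -> slot 12
Insert 37: h=11 -> slot 11
Insert 56: h=4 -> slot 4
Insert 3: h=3 -> slot 3
Insert 46: h=7 -> slot 7

Table: [None, None, None, 3, 56, 31, 44, 46, None, None, None, 37, 12]


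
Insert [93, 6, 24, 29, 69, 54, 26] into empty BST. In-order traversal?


Insert 93: root
Insert 6: L from 93
Insert 24: L from 93 -> R from 6
Insert 29: L from 93 -> R from 6 -> R from 24
Insert 69: L from 93 -> R from 6 -> R from 24 -> R from 29
Insert 54: L from 93 -> R from 6 -> R from 24 -> R from 29 -> L from 69
Insert 26: L from 93 -> R from 6 -> R from 24 -> L from 29

In-order: [6, 24, 26, 29, 54, 69, 93]


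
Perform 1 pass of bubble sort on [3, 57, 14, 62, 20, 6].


Initial: [3, 57, 14, 62, 20, 6]
Pass 1: [3, 14, 57, 20, 6, 62] (3 swaps)

After 1 pass: [3, 14, 57, 20, 6, 62]


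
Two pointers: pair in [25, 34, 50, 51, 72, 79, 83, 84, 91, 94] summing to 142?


lo=0(25)+hi=9(94)=119
lo=1(34)+hi=9(94)=128
lo=2(50)+hi=9(94)=144
lo=2(50)+hi=8(91)=141
lo=3(51)+hi=8(91)=142

Yes: 51+91=142


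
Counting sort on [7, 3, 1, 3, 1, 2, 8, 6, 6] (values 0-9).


Input: [7, 3, 1, 3, 1, 2, 8, 6, 6]
Counts: [0, 2, 1, 2, 0, 0, 2, 1, 1, 0]

Sorted: [1, 1, 2, 3, 3, 6, 6, 7, 8]


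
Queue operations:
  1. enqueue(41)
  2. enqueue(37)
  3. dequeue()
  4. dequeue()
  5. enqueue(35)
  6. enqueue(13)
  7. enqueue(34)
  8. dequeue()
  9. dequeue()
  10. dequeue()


enqueue(41) -> [41]
enqueue(37) -> [41, 37]
dequeue()->41, [37]
dequeue()->37, []
enqueue(35) -> [35]
enqueue(13) -> [35, 13]
enqueue(34) -> [35, 13, 34]
dequeue()->35, [13, 34]
dequeue()->13, [34]
dequeue()->34, []

Final queue: []


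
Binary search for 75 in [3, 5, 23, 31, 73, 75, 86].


Step 1: lo=0, hi=6, mid=3, val=31
Step 2: lo=4, hi=6, mid=5, val=75

Found at index 5


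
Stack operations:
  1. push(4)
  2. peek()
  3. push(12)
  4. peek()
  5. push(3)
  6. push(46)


push(4) -> [4]
peek()->4
push(12) -> [4, 12]
peek()->12
push(3) -> [4, 12, 3]
push(46) -> [4, 12, 3, 46]

Final stack: [4, 12, 3, 46]


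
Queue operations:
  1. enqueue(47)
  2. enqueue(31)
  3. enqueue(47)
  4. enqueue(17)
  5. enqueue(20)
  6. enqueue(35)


enqueue(47) -> [47]
enqueue(31) -> [47, 31]
enqueue(47) -> [47, 31, 47]
enqueue(17) -> [47, 31, 47, 17]
enqueue(20) -> [47, 31, 47, 17, 20]
enqueue(35) -> [47, 31, 47, 17, 20, 35]

Final queue: [47, 31, 47, 17, 20, 35]


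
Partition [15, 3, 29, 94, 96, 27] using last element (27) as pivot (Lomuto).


Pivot: 27
  15 <= 27: advance i (no swap)
  3 <= 27: advance i (no swap)
Place pivot at 2: [15, 3, 27, 94, 96, 29]

Partitioned: [15, 3, 27, 94, 96, 29]


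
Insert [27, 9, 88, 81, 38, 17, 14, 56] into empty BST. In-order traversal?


Insert 27: root
Insert 9: L from 27
Insert 88: R from 27
Insert 81: R from 27 -> L from 88
Insert 38: R from 27 -> L from 88 -> L from 81
Insert 17: L from 27 -> R from 9
Insert 14: L from 27 -> R from 9 -> L from 17
Insert 56: R from 27 -> L from 88 -> L from 81 -> R from 38

In-order: [9, 14, 17, 27, 38, 56, 81, 88]


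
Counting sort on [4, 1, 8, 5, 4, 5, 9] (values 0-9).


Input: [4, 1, 8, 5, 4, 5, 9]
Counts: [0, 1, 0, 0, 2, 2, 0, 0, 1, 1]

Sorted: [1, 4, 4, 5, 5, 8, 9]


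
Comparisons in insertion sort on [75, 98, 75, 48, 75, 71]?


Algorithm: insertion sort
Input: [75, 98, 75, 48, 75, 71]
Sorted: [48, 71, 75, 75, 75, 98]

13


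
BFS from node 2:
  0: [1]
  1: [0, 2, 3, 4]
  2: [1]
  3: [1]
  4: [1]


Visit 2, enqueue [1]
Visit 1, enqueue [0, 3, 4]
Visit 0, enqueue []
Visit 3, enqueue []
Visit 4, enqueue []

BFS order: [2, 1, 0, 3, 4]


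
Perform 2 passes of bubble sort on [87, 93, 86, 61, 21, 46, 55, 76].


Initial: [87, 93, 86, 61, 21, 46, 55, 76]
Pass 1: [87, 86, 61, 21, 46, 55, 76, 93] (6 swaps)
Pass 2: [86, 61, 21, 46, 55, 76, 87, 93] (6 swaps)

After 2 passes: [86, 61, 21, 46, 55, 76, 87, 93]


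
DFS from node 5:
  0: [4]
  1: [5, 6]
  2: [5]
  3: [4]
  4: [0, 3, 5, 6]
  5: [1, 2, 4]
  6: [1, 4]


Visit 5, push [4, 2, 1]
Visit 1, push [6]
Visit 6, push [4]
Visit 4, push [3, 0]
Visit 0, push []
Visit 3, push []
Visit 2, push []

DFS order: [5, 1, 6, 4, 0, 3, 2]


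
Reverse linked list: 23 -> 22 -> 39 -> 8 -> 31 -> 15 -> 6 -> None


Step 1: curr=23, set curr.next=prev(None) | reversed so far: 23
Step 2: curr=22, set curr.next=prev(23) | reversed so far: 22 -> 23
Step 3: curr=39, set curr.next=prev(22) | reversed so far: 39 -> 22 -> 23
Step 4: curr=8, set curr.next=prev(39) | reversed so far: 8 -> 39 -> 22 -> 23
Step 5: curr=31, set curr.next=prev(8) | reversed so far: 31 -> 8 -> 39 -> 22 -> 23
Step 6: curr=15, set curr.next=prev(31) | reversed so far: 15 -> 31 -> 8 -> 39 -> 22 -> 23
Step 7: curr=6, set curr.next=prev(15) | reversed so far: 6 -> 15 -> 31 -> 8 -> 39 -> 22 -> 23

6 -> 15 -> 31 -> 8 -> 39 -> 22 -> 23 -> None


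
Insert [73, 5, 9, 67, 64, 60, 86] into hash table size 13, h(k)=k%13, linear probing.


Insert 73: h=8 -> slot 8
Insert 5: h=5 -> slot 5
Insert 9: h=9 -> slot 9
Insert 67: h=2 -> slot 2
Insert 64: h=12 -> slot 12
Insert 60: h=8, 2 probes -> slot 10
Insert 86: h=8, 3 probes -> slot 11

Table: [None, None, 67, None, None, 5, None, None, 73, 9, 60, 86, 64]


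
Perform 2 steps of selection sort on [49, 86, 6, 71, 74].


Initial: [49, 86, 6, 71, 74]
Step 1: min=6 at 2
  Swap: [6, 86, 49, 71, 74]
Step 2: min=49 at 2
  Swap: [6, 49, 86, 71, 74]

After 2 steps: [6, 49, 86, 71, 74]


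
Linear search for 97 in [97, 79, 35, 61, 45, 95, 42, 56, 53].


i=0: 97==97 found!

Found at 0, 1 comps


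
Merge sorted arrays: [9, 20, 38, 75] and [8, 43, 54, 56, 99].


Take 8 from B
Take 9 from A
Take 20 from A
Take 38 from A
Take 43 from B
Take 54 from B
Take 56 from B
Take 75 from A

Merged: [8, 9, 20, 38, 43, 54, 56, 75, 99]


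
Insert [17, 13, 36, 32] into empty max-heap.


Insert 17: [17]
Insert 13: [17, 13]
Insert 36: [36, 13, 17]
Insert 32: [36, 32, 17, 13]

Final heap: [36, 32, 17, 13]


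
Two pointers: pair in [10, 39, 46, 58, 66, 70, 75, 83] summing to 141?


lo=0(10)+hi=7(83)=93
lo=1(39)+hi=7(83)=122
lo=2(46)+hi=7(83)=129
lo=3(58)+hi=7(83)=141

Yes: 58+83=141


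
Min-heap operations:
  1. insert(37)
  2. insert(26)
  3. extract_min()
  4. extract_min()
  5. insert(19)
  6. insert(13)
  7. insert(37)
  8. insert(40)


insert(37) -> [37]
insert(26) -> [26, 37]
extract_min()->26, [37]
extract_min()->37, []
insert(19) -> [19]
insert(13) -> [13, 19]
insert(37) -> [13, 19, 37]
insert(40) -> [13, 19, 37, 40]

Final heap: [13, 19, 37, 40]


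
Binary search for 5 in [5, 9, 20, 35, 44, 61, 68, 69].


Step 1: lo=0, hi=7, mid=3, val=35
Step 2: lo=0, hi=2, mid=1, val=9
Step 3: lo=0, hi=0, mid=0, val=5

Found at index 0


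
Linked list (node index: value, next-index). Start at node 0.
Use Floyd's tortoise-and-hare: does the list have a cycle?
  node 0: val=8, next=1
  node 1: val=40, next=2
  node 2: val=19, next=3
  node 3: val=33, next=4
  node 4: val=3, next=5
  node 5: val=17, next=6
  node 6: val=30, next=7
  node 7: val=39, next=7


Floyd's tortoise (slow, +1) and hare (fast, +2):
  init: slow=0, fast=0
  step 1: slow=1, fast=2
  step 2: slow=2, fast=4
  step 3: slow=3, fast=6
  step 4: slow=4, fast=7
  step 5: slow=5, fast=7
  step 6: slow=6, fast=7
  step 7: slow=7, fast=7
  slow == fast at node 7: cycle detected

Cycle: yes


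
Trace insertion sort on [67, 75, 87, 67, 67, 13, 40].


Initial: [67, 75, 87, 67, 67, 13, 40]
Insert 75: [67, 75, 87, 67, 67, 13, 40]
Insert 87: [67, 75, 87, 67, 67, 13, 40]
Insert 67: [67, 67, 75, 87, 67, 13, 40]
Insert 67: [67, 67, 67, 75, 87, 13, 40]
Insert 13: [13, 67, 67, 67, 75, 87, 40]
Insert 40: [13, 40, 67, 67, 67, 75, 87]

Sorted: [13, 40, 67, 67, 67, 75, 87]


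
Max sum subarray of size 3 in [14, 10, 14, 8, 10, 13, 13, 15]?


[0:3]: 38
[1:4]: 32
[2:5]: 32
[3:6]: 31
[4:7]: 36
[5:8]: 41

Max: 41 at [5:8]


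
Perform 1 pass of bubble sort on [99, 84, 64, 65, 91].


Initial: [99, 84, 64, 65, 91]
Pass 1: [84, 64, 65, 91, 99] (4 swaps)

After 1 pass: [84, 64, 65, 91, 99]


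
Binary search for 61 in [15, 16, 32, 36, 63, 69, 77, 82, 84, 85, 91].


Step 1: lo=0, hi=10, mid=5, val=69
Step 2: lo=0, hi=4, mid=2, val=32
Step 3: lo=3, hi=4, mid=3, val=36
Step 4: lo=4, hi=4, mid=4, val=63

Not found


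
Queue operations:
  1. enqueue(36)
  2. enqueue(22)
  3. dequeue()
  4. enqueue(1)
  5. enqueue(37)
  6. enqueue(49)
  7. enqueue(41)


enqueue(36) -> [36]
enqueue(22) -> [36, 22]
dequeue()->36, [22]
enqueue(1) -> [22, 1]
enqueue(37) -> [22, 1, 37]
enqueue(49) -> [22, 1, 37, 49]
enqueue(41) -> [22, 1, 37, 49, 41]

Final queue: [22, 1, 37, 49, 41]


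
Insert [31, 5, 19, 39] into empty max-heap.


Insert 31: [31]
Insert 5: [31, 5]
Insert 19: [31, 5, 19]
Insert 39: [39, 31, 19, 5]

Final heap: [39, 31, 19, 5]


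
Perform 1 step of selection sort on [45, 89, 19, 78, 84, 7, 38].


Initial: [45, 89, 19, 78, 84, 7, 38]
Step 1: min=7 at 5
  Swap: [7, 89, 19, 78, 84, 45, 38]

After 1 step: [7, 89, 19, 78, 84, 45, 38]


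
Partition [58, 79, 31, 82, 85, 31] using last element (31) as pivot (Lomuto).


Pivot: 31
  31 <= 31: swap -> [31, 79, 58, 82, 85, 31]
Place pivot at 1: [31, 31, 58, 82, 85, 79]

Partitioned: [31, 31, 58, 82, 85, 79]


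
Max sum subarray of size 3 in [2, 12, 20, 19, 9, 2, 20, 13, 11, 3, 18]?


[0:3]: 34
[1:4]: 51
[2:5]: 48
[3:6]: 30
[4:7]: 31
[5:8]: 35
[6:9]: 44
[7:10]: 27
[8:11]: 32

Max: 51 at [1:4]


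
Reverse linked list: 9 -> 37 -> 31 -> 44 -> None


Step 1: curr=9, set curr.next=prev(None) | reversed so far: 9
Step 2: curr=37, set curr.next=prev(9) | reversed so far: 37 -> 9
Step 3: curr=31, set curr.next=prev(37) | reversed so far: 31 -> 37 -> 9
Step 4: curr=44, set curr.next=prev(31) | reversed so far: 44 -> 31 -> 37 -> 9

44 -> 31 -> 37 -> 9 -> None


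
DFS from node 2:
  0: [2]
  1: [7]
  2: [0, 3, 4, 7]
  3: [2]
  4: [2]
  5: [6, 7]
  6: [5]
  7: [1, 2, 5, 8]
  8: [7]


Visit 2, push [7, 4, 3, 0]
Visit 0, push []
Visit 3, push []
Visit 4, push []
Visit 7, push [8, 5, 1]
Visit 1, push []
Visit 5, push [6]
Visit 6, push []
Visit 8, push []

DFS order: [2, 0, 3, 4, 7, 1, 5, 6, 8]
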